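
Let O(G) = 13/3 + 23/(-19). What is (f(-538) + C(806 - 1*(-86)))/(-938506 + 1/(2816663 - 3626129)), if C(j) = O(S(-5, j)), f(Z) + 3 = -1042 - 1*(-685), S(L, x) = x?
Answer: 5488719124/14434085258143 ≈ 0.00038026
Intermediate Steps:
f(Z) = -360 (f(Z) = -3 + (-1042 - 1*(-685)) = -3 + (-1042 + 685) = -3 - 357 = -360)
O(G) = 178/57 (O(G) = 13*(⅓) + 23*(-1/19) = 13/3 - 23/19 = 178/57)
C(j) = 178/57
(f(-538) + C(806 - 1*(-86)))/(-938506 + 1/(2816663 - 3626129)) = (-360 + 178/57)/(-938506 + 1/(2816663 - 3626129)) = -20342/(57*(-938506 + 1/(-809466))) = -20342/(57*(-938506 - 1/809466)) = -20342/(57*(-759688697797/809466)) = -20342/57*(-809466/759688697797) = 5488719124/14434085258143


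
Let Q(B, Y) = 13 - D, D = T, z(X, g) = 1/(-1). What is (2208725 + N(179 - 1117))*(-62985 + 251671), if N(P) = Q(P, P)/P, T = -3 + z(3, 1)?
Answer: 195458321025319/469 ≈ 4.1676e+11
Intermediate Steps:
z(X, g) = -1
T = -4 (T = -3 - 1 = -4)
D = -4
Q(B, Y) = 17 (Q(B, Y) = 13 - 1*(-4) = 13 + 4 = 17)
N(P) = 17/P
(2208725 + N(179 - 1117))*(-62985 + 251671) = (2208725 + 17/(179 - 1117))*(-62985 + 251671) = (2208725 + 17/(-938))*188686 = (2208725 + 17*(-1/938))*188686 = (2208725 - 17/938)*188686 = (2071784033/938)*188686 = 195458321025319/469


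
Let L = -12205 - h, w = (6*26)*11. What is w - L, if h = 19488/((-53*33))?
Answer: 8109447/583 ≈ 13910.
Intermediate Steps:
h = -6496/583 (h = 19488/(-1749) = 19488*(-1/1749) = -6496/583 ≈ -11.142)
w = 1716 (w = 156*11 = 1716)
L = -7109019/583 (L = -12205 - 1*(-6496/583) = -12205 + 6496/583 = -7109019/583 ≈ -12194.)
w - L = 1716 - 1*(-7109019/583) = 1716 + 7109019/583 = 8109447/583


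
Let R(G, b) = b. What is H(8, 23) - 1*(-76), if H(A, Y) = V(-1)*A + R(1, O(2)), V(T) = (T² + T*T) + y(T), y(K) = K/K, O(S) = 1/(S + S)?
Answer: 401/4 ≈ 100.25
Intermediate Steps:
O(S) = 1/(2*S)
y(K) = 1
V(T) = 1 + 2*T² (V(T) = (T² + T*T) + 1 = (T² + T²) + 1 = 2*T² + 1 = 1 + 2*T²)
H(A, Y) = ¼ + 3*A (H(A, Y) = (1 + 2*(-1)²)*A + (½)/2 = (1 + 2*1)*A + (½)*(½) = (1 + 2)*A + ¼ = 3*A + ¼ = ¼ + 3*A)
H(8, 23) - 1*(-76) = (¼ + 3*8) - 1*(-76) = (¼ + 24) + 76 = 97/4 + 76 = 401/4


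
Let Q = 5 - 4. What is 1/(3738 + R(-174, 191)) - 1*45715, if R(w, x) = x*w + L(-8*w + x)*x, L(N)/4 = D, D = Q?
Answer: -1313483381/28732 ≈ -45715.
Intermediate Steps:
Q = 1
D = 1
L(N) = 4 (L(N) = 4*1 = 4)
R(w, x) = 4*x + w*x (R(w, x) = x*w + 4*x = w*x + 4*x = 4*x + w*x)
1/(3738 + R(-174, 191)) - 1*45715 = 1/(3738 + 191*(4 - 174)) - 1*45715 = 1/(3738 + 191*(-170)) - 45715 = 1/(3738 - 32470) - 45715 = 1/(-28732) - 45715 = -1/28732 - 45715 = -1313483381/28732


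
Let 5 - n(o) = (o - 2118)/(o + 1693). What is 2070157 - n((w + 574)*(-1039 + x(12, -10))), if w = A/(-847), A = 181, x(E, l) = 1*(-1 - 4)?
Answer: 1047387489893158/505946897 ≈ 2.0702e+6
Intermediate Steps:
x(E, l) = -5 (x(E, l) = 1*(-5) = -5)
w = -181/847 (w = 181/(-847) = 181*(-1/847) = -181/847 ≈ -0.21370)
n(o) = 5 - (-2118 + o)/(1693 + o) (n(o) = 5 - (o - 2118)/(o + 1693) = 5 - (-2118 + o)/(1693 + o))
2070157 - n((w + 574)*(-1039 + x(12, -10))) = 2070157 - (10583 + 4*((-181/847 + 574)*(-1039 - 5)))/(1693 + (-181/847 + 574)*(-1039 - 5)) = 2070157 - (10583 + 4*((485997/847)*(-1044)))/(1693 + (485997/847)*(-1044)) = 2070157 - (10583 + 4*(-507380868/847))/(1693 - 507380868/847) = 2070157 - (10583 - 2029523472/847)/(-505946897/847) = 2070157 - (-847)*(-2020559671)/(505946897*847) = 2070157 - 1*2020559671/505946897 = 2070157 - 2020559671/505946897 = 1047387489893158/505946897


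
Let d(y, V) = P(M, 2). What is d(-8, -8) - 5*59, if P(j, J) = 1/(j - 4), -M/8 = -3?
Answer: -5899/20 ≈ -294.95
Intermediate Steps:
M = 24 (M = -8*(-3) = 24)
P(j, J) = 1/(-4 + j)
d(y, V) = 1/20 (d(y, V) = 1/(-4 + 24) = 1/20)
d(-8, -8) - 5*59 = 1/20 - 5*59 = 1/20 - 295 = -5899/20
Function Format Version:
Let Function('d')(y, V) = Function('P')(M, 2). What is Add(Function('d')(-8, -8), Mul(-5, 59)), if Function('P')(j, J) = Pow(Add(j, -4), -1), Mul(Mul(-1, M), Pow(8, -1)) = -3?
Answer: Rational(-5899, 20) ≈ -294.95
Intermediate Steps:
M = 24 (M = Mul(-8, -3) = 24)
Function('P')(j, J) = Pow(Add(-4, j), -1)
Function('d')(y, V) = Rational(1, 20) (Function('d')(y, V) = Pow(Add(-4, 24), -1) = Pow(20, -1) = Rational(1, 20))
Add(Function('d')(-8, -8), Mul(-5, 59)) = Add(Rational(1, 20), Mul(-5, 59)) = Add(Rational(1, 20), -295) = Rational(-5899, 20)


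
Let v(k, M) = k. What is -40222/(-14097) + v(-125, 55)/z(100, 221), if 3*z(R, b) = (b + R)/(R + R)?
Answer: -348121246/1508379 ≈ -230.79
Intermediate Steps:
z(R, b) = (R + b)/(6*R) (z(R, b) = ((b + R)/(R + R))/3 = ((R + b)/((2*R)))/3 = ((R + b)*(1/(2*R)))/3 = ((R + b)/(2*R))/3 = (R + b)/(6*R))
-40222/(-14097) + v(-125, 55)/z(100, 221) = -40222/(-14097) - 125*600/(100 + 221) = -40222*(-1/14097) - 125/((⅙)*(1/100)*321) = 40222/14097 - 125/107/200 = 40222/14097 - 125*200/107 = 40222/14097 - 25000/107 = -348121246/1508379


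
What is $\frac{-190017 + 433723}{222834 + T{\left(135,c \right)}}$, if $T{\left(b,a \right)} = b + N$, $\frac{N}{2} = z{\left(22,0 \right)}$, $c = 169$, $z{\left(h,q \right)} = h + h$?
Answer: $\frac{243706}{223057} \approx 1.0926$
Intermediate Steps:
$z{\left(h,q \right)} = 2 h$
$N = 88$ ($N = 2 \cdot 2 \cdot 22 = 2 \cdot 44 = 88$)
$T{\left(b,a \right)} = 88 + b$ ($T{\left(b,a \right)} = b + 88 = 88 + b$)
$\frac{-190017 + 433723}{222834 + T{\left(135,c \right)}} = \frac{-190017 + 433723}{222834 + \left(88 + 135\right)} = \frac{243706}{222834 + 223} = \frac{243706}{223057}$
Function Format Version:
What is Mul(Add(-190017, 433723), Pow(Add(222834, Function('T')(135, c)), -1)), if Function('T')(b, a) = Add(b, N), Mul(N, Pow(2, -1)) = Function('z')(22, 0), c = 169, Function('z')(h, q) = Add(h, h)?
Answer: Rational(243706, 223057) ≈ 1.0926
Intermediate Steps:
Function('z')(h, q) = Mul(2, h)
N = 88 (N = Mul(2, Mul(2, 22)) = Mul(2, 44) = 88)
Function('T')(b, a) = Add(88, b) (Function('T')(b, a) = Add(b, 88) = Add(88, b))
Mul(Add(-190017, 433723), Pow(Add(222834, Function('T')(135, c)), -1)) = Mul(Add(-190017, 433723), Pow(Add(222834, Add(88, 135)), -1)) = Mul(243706, Pow(Add(222834, 223), -1)) = Mul(243706, Pow(223057, -1)) = Mul(243706, Rational(1, 223057)) = Rational(243706, 223057)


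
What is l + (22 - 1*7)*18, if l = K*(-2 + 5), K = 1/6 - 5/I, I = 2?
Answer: 263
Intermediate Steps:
K = -7/3 (K = 1/6 - 5/2 = -7/3 ≈ -2.3333)
l = -7 (l = -7*(-2 + 5)/3 = -7/3*3 = -7)
l + (22 - 1*7)*18 = -7 + (22 - 1*7)*18 = -7 + (22 - 7)*18 = -7 + 15*18 = -7 + 270 = 263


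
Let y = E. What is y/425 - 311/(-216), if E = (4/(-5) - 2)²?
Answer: 3346711/2295000 ≈ 1.4583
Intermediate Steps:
E = 196/25 (E = (4*(-⅕) - 2)² = (-⅘ - 2)² = (-14/5)² = 196/25 ≈ 7.8400)
y = 196/25 ≈ 7.8400
y/425 - 311/(-216) = (196/25)/425 - 311/(-216) = (196/25)*(1/425) - 311*(-1/216) = 196/10625 + 311/216 = 3346711/2295000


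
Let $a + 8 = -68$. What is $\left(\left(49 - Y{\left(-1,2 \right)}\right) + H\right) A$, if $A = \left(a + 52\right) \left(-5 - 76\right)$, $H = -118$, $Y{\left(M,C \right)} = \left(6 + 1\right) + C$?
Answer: $-151632$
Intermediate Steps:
$a = -76$ ($a = -8 - 68 = -76$)
$Y{\left(M,C \right)} = 7 + C$
$A = 1944$ ($A = \left(-76 + 52\right) \left(-5 - 76\right) = \left(-24\right) \left(-81\right) = 1944$)
$\left(\left(49 - Y{\left(-1,2 \right)}\right) + H\right) A = \left(\left(49 - \left(7 + 2\right)\right) - 118\right) 1944 = \left(\left(49 - 9\right) - 118\right) 1944 = \left(40 - 118\right) 1944 = \left(-78\right) 1944 = -151632$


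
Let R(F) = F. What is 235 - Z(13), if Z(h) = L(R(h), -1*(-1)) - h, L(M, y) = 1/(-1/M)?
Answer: 261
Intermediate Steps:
L(M, y) = -M
Z(h) = -2*h (Z(h) = -h - h = -2*h)
235 - Z(13) = 235 - (-2)*13 = 235 - 1*(-26) = 235 + 26 = 261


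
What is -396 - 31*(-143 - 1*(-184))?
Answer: -1667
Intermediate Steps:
-396 - 31*(-143 - 1*(-184)) = -396 - 31*(-143 + 184) = -396 - 31*41 = -396 - 1271 = -1667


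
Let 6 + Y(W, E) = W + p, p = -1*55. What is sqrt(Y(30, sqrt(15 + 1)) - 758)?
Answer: I*sqrt(789) ≈ 28.089*I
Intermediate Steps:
p = -55
Y(W, E) = -61 + W (Y(W, E) = -6 + (W - 55) = -6 + (-55 + W) = -61 + W)
sqrt(Y(30, sqrt(15 + 1)) - 758) = sqrt((-61 + 30) - 758) = sqrt(-31 - 758) = sqrt(-789) = I*sqrt(789)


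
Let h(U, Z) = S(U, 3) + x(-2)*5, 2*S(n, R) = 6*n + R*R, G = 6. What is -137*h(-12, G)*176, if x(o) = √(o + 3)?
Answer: 638968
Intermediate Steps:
S(n, R) = R²/2 + 3*n (S(n, R) = (6*n + R*R)/2 = (6*n + R²)/2 = (R² + 6*n)/2 = R²/2 + 3*n)
x(o) = √(3 + o)
h(U, Z) = 19/2 + 3*U (h(U, Z) = ((½)*3² + 3*U) + √(3 - 2)*5 = ((½)*9 + 3*U) + √1*5 = (9/2 + 3*U) + 1*5 = (9/2 + 3*U) + 5 = 19/2 + 3*U)
-137*h(-12, G)*176 = -137*(19/2 + 3*(-12))*176 = -137*(19/2 - 36)*176 = -137*(-53/2)*176 = (7261/2)*176 = 638968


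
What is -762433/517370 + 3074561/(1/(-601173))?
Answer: -136611035568626149/73910 ≈ -1.8483e+12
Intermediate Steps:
-762433/517370 + 3074561/(1/(-601173)) = -762433*1/517370 + 3074561/(-1/601173) = -108919/73910 + 3074561*(-601173) = -108919/73910 - 1848343060053 = -136611035568626149/73910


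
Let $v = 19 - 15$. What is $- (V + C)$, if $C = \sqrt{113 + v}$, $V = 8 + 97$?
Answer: $-105 - 3 \sqrt{13} \approx -115.82$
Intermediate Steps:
$v = 4$
$V = 105$
$C = 3 \sqrt{13}$ ($C = \sqrt{113 + 4} = \sqrt{117} = 3 \sqrt{13} \approx 10.817$)
$- (V + C) = - (105 + 3 \sqrt{13}) = -105 - 3 \sqrt{13}$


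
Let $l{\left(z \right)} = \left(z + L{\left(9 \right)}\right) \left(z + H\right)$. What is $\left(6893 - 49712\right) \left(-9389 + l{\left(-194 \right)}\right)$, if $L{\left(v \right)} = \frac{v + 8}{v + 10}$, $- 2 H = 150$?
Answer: $- \frac{34622158830}{19} \approx -1.8222 \cdot 10^{9}$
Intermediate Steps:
$H = -75$ ($H = \left(- \frac{1}{2}\right) 150 = -75$)
$L{\left(v \right)} = \frac{8 + v}{10 + v}$
$l{\left(z \right)} = \left(-75 + z\right) \left(\frac{17}{19} + z\right)$ ($l{\left(z \right)} = \left(z + \frac{8 + 9}{10 + 9}\right) \left(z - 75\right) = \left(z + \frac{1}{19} \cdot 17\right) \left(-75 + z\right) = \left(z + \frac{17}{19}\right) \left(-75 + z\right) = \left(\frac{17}{19} + z\right) \left(-75 + z\right) = \left(-75 + z\right) \left(\frac{17}{19} + z\right)$)
$\left(6893 - 49712\right) \left(-9389 + l{\left(-194 \right)}\right) = \left(6893 - 49712\right) \left(-9389 - \left(- \frac{271877}{19} - 37636\right)\right) = - 42819 \left(-9389 + \left(- \frac{1275}{19} + 37636 + \frac{273152}{19}\right)\right) = - 42819 \left(-9389 + \frac{986961}{19}\right) = \left(-42819\right) \frac{808570}{19} = - \frac{34622158830}{19}$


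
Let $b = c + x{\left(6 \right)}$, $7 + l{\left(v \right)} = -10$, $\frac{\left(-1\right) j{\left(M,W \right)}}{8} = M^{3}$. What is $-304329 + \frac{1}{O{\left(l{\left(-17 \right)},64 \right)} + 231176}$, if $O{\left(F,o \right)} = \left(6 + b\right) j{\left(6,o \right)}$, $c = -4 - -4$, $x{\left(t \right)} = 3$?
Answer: $- \frac{65620636295}{215624} \approx -3.0433 \cdot 10^{5}$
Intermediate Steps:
$j{\left(M,W \right)} = - 8 M^{3}$
$c = 0$ ($c = -4 + 4 = 0$)
$l{\left(v \right)} = -17$ ($l{\left(v \right)} = -7 - 10 = -17$)
$b = 3$ ($b = 0 + 3 = 3$)
$O{\left(F,o \right)} = -15552$ ($O{\left(F,o \right)} = \left(6 + 3\right) \left(- 8 \cdot 6^{3}\right) = 9 \left(\left(-8\right) 216\right) = 9 \left(-1728\right) = -15552$)
$-304329 + \frac{1}{O{\left(l{\left(-17 \right)},64 \right)} + 231176} = -304329 + \frac{1}{-15552 + 231176} = -304329 + \frac{1}{215624} = - \frac{65620636295}{215624}$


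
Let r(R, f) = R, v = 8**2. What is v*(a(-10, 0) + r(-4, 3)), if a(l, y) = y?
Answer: -256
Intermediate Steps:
v = 64
v*(a(-10, 0) + r(-4, 3)) = 64*(0 - 4) = 64*(-4) = -256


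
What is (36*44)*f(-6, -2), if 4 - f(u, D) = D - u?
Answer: 0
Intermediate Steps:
f(u, D) = 4 + u - D (f(u, D) = 4 - (D - u) = 4 + (u - D) = 4 + u - D)
(36*44)*f(-6, -2) = (36*44)*(4 - 6 - 1*(-2)) = 1584*(4 - 6 + 2) = 1584*0 = 0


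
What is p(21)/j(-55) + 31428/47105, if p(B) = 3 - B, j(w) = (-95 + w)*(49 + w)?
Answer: 304859/471050 ≈ 0.64719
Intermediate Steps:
p(21)/j(-55) + 31428/47105 = (3 - 1*21)/(-4655 + (-55)² - 46*(-55)) + 31428/47105 = (3 - 21)/(-4655 + 3025 + 2530) + 31428*(1/47105) = -18/900 + 31428/47105 = -18*1/900 + 31428/47105 = -1/50 + 31428/47105 = 304859/471050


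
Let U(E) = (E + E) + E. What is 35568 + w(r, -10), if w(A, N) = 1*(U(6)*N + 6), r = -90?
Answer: 35394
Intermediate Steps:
U(E) = 3*E (U(E) = 2*E + E = 3*E)
w(A, N) = 6 + 18*N (w(A, N) = 1*((3*6)*N + 6) = 1*(18*N + 6) = 1*(6 + 18*N) = 6 + 18*N)
35568 + w(r, -10) = 35568 + (6 + 18*(-10)) = 35568 + (6 - 180) = 35568 - 174 = 35394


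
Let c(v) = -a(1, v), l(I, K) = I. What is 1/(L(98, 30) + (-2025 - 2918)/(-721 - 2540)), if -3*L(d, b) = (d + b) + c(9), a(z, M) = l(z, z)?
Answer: -3261/133106 ≈ -0.024499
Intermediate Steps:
a(z, M) = z
c(v) = -1 (c(v) = -1*1 = -1)
L(d, b) = ⅓ - b/3 - d/3 (L(d, b) = -((d + b) - 1)/3 = -((b + d) - 1)/3 = -(-1 + b + d)/3 = ⅓ - b/3 - d/3)
1/(L(98, 30) + (-2025 - 2918)/(-721 - 2540)) = 1/((⅓ - ⅓*30 - ⅓*98) + (-2025 - 2918)/(-721 - 2540)) = 1/((⅓ - 10 - 98/3) - 4943/(-3261)) = 1/(-127/3 - 4943*(-1/3261)) = 1/(-127/3 + 4943/3261) = 1/(-133106/3261) = -3261/133106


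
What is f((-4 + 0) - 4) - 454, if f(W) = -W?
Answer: -446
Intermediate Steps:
f((-4 + 0) - 4) - 454 = -((-4 + 0) - 4) - 454 = -(-4 - 4) - 454 = -1*(-8) - 454 = 8 - 454 = -446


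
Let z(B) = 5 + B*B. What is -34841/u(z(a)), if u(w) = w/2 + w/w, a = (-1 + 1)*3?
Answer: -69682/7 ≈ -9954.6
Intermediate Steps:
a = 0 (a = 0*3 = 0)
z(B) = 5 + B²
u(w) = 1 + w/2 (u(w) = w*(½) + 1 = w/2 + 1 = 1 + w/2)
-34841/u(z(a)) = -34841/(1 + (5 + 0²)/2) = -34841/(1 + (5 + 0)/2) = -34841/(1 + (½)*5) = -34841/(1 + 5/2) = -34841/7/2 = -34841*2/7 = -69682/7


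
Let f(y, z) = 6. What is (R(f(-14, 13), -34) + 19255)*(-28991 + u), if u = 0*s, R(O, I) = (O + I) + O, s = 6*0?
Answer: -557583903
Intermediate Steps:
s = 0
R(O, I) = I + 2*O (R(O, I) = (I + O) + O = I + 2*O)
u = 0 (u = 0*0 = 0)
(R(f(-14, 13), -34) + 19255)*(-28991 + u) = ((-34 + 2*6) + 19255)*(-28991 + 0) = ((-34 + 12) + 19255)*(-28991) = (-22 + 19255)*(-28991) = 19233*(-28991) = -557583903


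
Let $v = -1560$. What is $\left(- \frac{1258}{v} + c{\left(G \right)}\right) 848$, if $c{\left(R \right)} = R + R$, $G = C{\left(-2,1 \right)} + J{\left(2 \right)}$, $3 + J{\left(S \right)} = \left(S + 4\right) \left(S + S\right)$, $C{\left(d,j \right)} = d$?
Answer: $\frac{6417028}{195} \approx 32908.0$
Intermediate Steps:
$J{\left(S \right)} = -3 + 2 S \left(4 + S\right)$ ($J{\left(S \right)} = -3 + \left(S + 4\right) \left(S + S\right) = -3 + \left(4 + S\right) 2 S = -3 + 2 S \left(4 + S\right)$)
$G = 19$ ($G = -2 + \left(-3 + 2 \cdot 2^{2} + 8 \cdot 2\right) = -2 + \left(-3 + 2 \cdot 4 + 16\right) = -2 + \left(-3 + 8 + 16\right) = -2 + 21 = 19$)
$c{\left(R \right)} = 2 R$
$\left(- \frac{1258}{v} + c{\left(G \right)}\right) 848 = \left(- \frac{1258}{-1560} + 2 \cdot 19\right) 848 = \left(\left(-1258\right) \left(- \frac{1}{1560}\right) + 38\right) 848 = \left(\frac{629}{780} + 38\right) 848 = \frac{30269}{780} \cdot 848 = \frac{6417028}{195}$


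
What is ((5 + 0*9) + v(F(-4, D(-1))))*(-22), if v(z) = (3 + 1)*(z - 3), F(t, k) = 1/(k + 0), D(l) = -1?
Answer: 242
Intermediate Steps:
F(t, k) = 1/k
v(z) = -12 + 4*z (v(z) = 4*(-3 + z) = -12 + 4*z)
((5 + 0*9) + v(F(-4, D(-1))))*(-22) = ((5 + 0*9) + (-12 + 4/(-1)))*(-22) = ((5 + 0) + (-12 + 4*(-1)))*(-22) = (5 + (-12 - 4))*(-22) = (5 - 16)*(-22) = -11*(-22) = 242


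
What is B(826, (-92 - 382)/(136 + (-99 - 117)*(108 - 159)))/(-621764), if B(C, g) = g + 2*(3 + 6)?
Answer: -100131/3466956064 ≈ -2.8882e-5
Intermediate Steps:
B(C, g) = 18 + g (B(C, g) = g + 2*9 = g + 18 = 18 + g)
B(826, (-92 - 382)/(136 + (-99 - 117)*(108 - 159)))/(-621764) = (18 + (-92 - 382)/(136 + (-99 - 117)*(108 - 159)))/(-621764) = (18 - 474/(136 - 216*(-51)))*(-1/621764) = (18 - 474/(136 + 11016))*(-1/621764) = (18 - 474/11152)*(-1/621764) = (18 - 474*1/11152)*(-1/621764) = (18 - 237/5576)*(-1/621764) = (100131/5576)*(-1/621764) = -100131/3466956064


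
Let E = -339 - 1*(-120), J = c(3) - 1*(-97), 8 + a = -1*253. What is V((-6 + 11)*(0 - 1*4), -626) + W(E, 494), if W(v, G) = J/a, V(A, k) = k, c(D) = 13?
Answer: -163496/261 ≈ -626.42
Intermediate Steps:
a = -261 (a = -8 - 1*253 = -8 - 253 = -261)
J = 110 (J = 13 - 1*(-97) = 13 + 97 = 110)
E = -219 (E = -339 + 120 = -219)
W(v, G) = -110/261 (W(v, G) = 110/(-261) = 110*(-1/261) = -110/261)
V((-6 + 11)*(0 - 1*4), -626) + W(E, 494) = -626 - 110/261 = -163496/261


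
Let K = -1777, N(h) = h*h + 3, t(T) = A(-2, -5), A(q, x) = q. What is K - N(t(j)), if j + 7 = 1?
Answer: -1784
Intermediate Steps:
j = -6 (j = -7 + 1 = -6)
t(T) = -2
N(h) = 3 + h² (N(h) = h² + 3 = 3 + h²)
K - N(t(j)) = -1777 - (3 + (-2)²) = -1777 - (3 + 4) = -1777 - 1*7 = -1777 - 7 = -1784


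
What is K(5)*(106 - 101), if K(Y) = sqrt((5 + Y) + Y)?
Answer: 5*sqrt(15) ≈ 19.365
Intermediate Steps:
K(Y) = sqrt(5 + 2*Y)
K(5)*(106 - 101) = sqrt(5 + 2*5)*(106 - 101) = sqrt(5 + 10)*5 = sqrt(15)*5 = 5*sqrt(15)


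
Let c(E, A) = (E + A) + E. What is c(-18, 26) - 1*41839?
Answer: -41849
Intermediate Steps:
c(E, A) = A + 2*E (c(E, A) = (A + E) + E = A + 2*E)
c(-18, 26) - 1*41839 = (26 + 2*(-18)) - 1*41839 = (26 - 36) - 41839 = -10 - 41839 = -41849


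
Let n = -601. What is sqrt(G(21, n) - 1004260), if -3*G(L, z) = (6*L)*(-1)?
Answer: I*sqrt(1004218) ≈ 1002.1*I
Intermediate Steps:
G(L, z) = 2*L (G(L, z) = -6*L*(-1)/3 = -(-2)*L = 2*L)
sqrt(G(21, n) - 1004260) = sqrt(2*21 - 1004260) = sqrt(42 - 1004260) = sqrt(-1004218) = I*sqrt(1004218)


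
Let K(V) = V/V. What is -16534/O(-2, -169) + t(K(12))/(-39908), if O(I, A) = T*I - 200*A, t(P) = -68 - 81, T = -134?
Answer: -163690685/339896436 ≈ -0.48159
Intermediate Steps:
K(V) = 1
t(P) = -149
O(I, A) = -200*A - 134*I (O(I, A) = -134*I - 200*A = -200*A - 134*I)
-16534/O(-2, -169) + t(K(12))/(-39908) = -16534/(-200*(-169) - 134*(-2)) - 149/(-39908) = -16534/(33800 + 268) - 149*(-1/39908) = -16534/34068 + 149/39908 = -16534*1/34068 + 149/39908 = -8267/17034 + 149/39908 = -163690685/339896436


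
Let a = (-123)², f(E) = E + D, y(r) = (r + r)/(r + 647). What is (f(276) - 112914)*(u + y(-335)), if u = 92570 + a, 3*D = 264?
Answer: -945459898975/78 ≈ -1.2121e+10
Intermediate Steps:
D = 88 (D = (⅓)*264 = 88)
y(r) = 2*r/(647 + r) (y(r) = (2*r)/(647 + r) = 2*r/(647 + r))
f(E) = 88 + E (f(E) = E + 88 = 88 + E)
a = 15129
u = 107699 (u = 92570 + 15129 = 107699)
(f(276) - 112914)*(u + y(-335)) = ((88 + 276) - 112914)*(107699 + 2*(-335)/(647 - 335)) = (364 - 112914)*(107699 + 2*(-335)/312) = -112550*(107699 + 2*(-335)*(1/312)) = -112550*(107699 - 335/156) = -112550*16800709/156 = -945459898975/78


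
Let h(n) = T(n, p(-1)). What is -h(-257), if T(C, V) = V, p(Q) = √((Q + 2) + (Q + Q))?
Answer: -I ≈ -1.0*I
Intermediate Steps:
p(Q) = √(2 + 3*Q) (p(Q) = √((2 + Q) + 2*Q) = √(2 + 3*Q))
h(n) = I (h(n) = √(2 + 3*(-1)) = √(2 - 3) = √(-1) = I)
-h(-257) = -I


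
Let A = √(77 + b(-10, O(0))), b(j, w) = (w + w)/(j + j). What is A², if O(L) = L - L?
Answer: 77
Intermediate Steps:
O(L) = 0
b(j, w) = w/j (b(j, w) = (2*w)/((2*j)) = (2*w)*(1/(2*j)) = w/j)
A = √77 (A = √(77 + 0/(-10)) = √(77 + 0*(-⅒)) = √(77 + 0) = √77 ≈ 8.7750)
A² = (√77)² = 77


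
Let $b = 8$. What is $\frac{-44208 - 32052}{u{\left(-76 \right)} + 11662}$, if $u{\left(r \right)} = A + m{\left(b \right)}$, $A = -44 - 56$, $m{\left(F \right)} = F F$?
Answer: $- \frac{38130}{5813} \approx -6.5594$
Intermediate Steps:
$m{\left(F \right)} = F^{2}$
$A = -100$
$u{\left(r \right)} = -36$ ($u{\left(r \right)} = -100 + 8^{2} = -100 + 64 = -36$)
$\frac{-44208 - 32052}{u{\left(-76 \right)} + 11662} = \frac{-44208 - 32052}{-36 + 11662} = - \frac{76260}{11626} = \left(-76260\right) \frac{1}{11626} = - \frac{38130}{5813}$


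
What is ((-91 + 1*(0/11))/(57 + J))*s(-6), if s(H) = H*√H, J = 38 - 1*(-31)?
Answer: 13*I*√6/3 ≈ 10.614*I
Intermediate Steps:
J = 69 (J = 38 + 31 = 69)
s(H) = H^(3/2)
((-91 + 1*(0/11))/(57 + J))*s(-6) = ((-91 + 1*(0/11))/(57 + 69))*(-6)^(3/2) = ((-91 + 1*(0*(1/11)))/126)*(-6*I*√6) = ((-91 + 1*0)*(1/126))*(-6*I*√6) = ((-91 + 0)*(1/126))*(-6*I*√6) = (-91*1/126)*(-6*I*√6) = -(-13)*I*√6/3 = 13*I*√6/3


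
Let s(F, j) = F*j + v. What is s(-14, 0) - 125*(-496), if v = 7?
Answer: 62007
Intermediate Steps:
s(F, j) = 7 + F*j (s(F, j) = F*j + 7 = 7 + F*j)
s(-14, 0) - 125*(-496) = (7 - 14*0) - 125*(-496) = (7 + 0) + 62000 = 7 + 62000 = 62007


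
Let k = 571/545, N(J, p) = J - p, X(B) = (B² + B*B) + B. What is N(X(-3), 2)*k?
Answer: 7423/545 ≈ 13.620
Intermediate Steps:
X(B) = B + 2*B² (X(B) = (B² + B²) + B = 2*B² + B = B + 2*B²)
k = 571/545 (k = 571*(1/545) = 571/545 ≈ 1.0477)
N(X(-3), 2)*k = (-3*(1 + 2*(-3)) - 1*2)*(571/545) = (-3*(1 - 6) - 2)*(571/545) = (-3*(-5) - 2)*(571/545) = (15 - 2)*(571/545) = 13*(571/545) = 7423/545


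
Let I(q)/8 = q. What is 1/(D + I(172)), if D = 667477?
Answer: 1/668853 ≈ 1.4951e-6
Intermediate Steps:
I(q) = 8*q
1/(D + I(172)) = 1/(667477 + 8*172) = 1/(667477 + 1376) = 1/668853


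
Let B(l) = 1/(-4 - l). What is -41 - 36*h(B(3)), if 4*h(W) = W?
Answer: -278/7 ≈ -39.714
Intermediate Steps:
h(W) = W/4
-41 - 36*h(B(3)) = -41 - 9*(-1/(4 + 3)) = -41 - 9*(-1/7) = -41 - 9*(-1*⅐) = -41 - 9*(-1)/7 = -41 - 36*(-1/28) = -41 + 9/7 = -278/7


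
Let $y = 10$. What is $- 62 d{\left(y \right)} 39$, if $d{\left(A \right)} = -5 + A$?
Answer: $-12090$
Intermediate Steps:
$- 62 d{\left(y \right)} 39 = - 62 \left(-5 + 10\right) 39 = \left(-62\right) 5 \cdot 39 = \left(-310\right) 39 = -12090$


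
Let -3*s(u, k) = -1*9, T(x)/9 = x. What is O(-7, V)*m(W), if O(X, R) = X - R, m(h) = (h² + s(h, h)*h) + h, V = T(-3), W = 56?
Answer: 67200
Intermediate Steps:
T(x) = 9*x
s(u, k) = 3 (s(u, k) = -(-1)*9/3 = -⅓*(-9) = 3)
V = -27 (V = 9*(-3) = -27)
m(h) = h² + 4*h (m(h) = (h² + 3*h) + h = h² + 4*h)
O(-7, V)*m(W) = (-7 - 1*(-27))*(56*(4 + 56)) = (-7 + 27)*(56*60) = 20*3360 = 67200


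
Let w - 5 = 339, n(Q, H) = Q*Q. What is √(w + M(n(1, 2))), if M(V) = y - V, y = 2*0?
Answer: 7*√7 ≈ 18.520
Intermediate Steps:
y = 0
n(Q, H) = Q²
M(V) = -V (M(V) = 0 - V = -V)
w = 344 (w = 5 + 339 = 344)
√(w + M(n(1, 2))) = √(344 - 1*1²) = √(344 - 1*1) = √(344 - 1) = √343 = 7*√7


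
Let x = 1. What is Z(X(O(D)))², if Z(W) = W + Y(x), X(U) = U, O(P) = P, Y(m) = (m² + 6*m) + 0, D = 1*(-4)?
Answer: 9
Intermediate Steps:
D = -4
Y(m) = m² + 6*m
Z(W) = 7 + W (Z(W) = W + 1*(6 + 1) = W + 1*7 = W + 7 = 7 + W)
Z(X(O(D)))² = (7 - 4)² = 3² = 9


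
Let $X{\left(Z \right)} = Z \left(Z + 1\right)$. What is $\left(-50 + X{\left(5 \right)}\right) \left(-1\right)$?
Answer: $20$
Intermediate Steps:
$X{\left(Z \right)} = Z \left(1 + Z\right)$
$\left(-50 + X{\left(5 \right)}\right) \left(-1\right) = \left(-50 + 5 \left(1 + 5\right)\right) \left(-1\right) = \left(-50 + 5 \cdot 6\right) \left(-1\right) = \left(-50 + 30\right) \left(-1\right) = \left(-20\right) \left(-1\right) = 20$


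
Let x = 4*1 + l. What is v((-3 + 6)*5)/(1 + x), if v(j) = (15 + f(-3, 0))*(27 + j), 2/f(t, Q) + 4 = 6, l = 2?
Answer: 96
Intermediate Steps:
f(t, Q) = 1 (f(t, Q) = 2/(-4 + 6) = 2/2 = 2*(1/2) = 1)
x = 6 (x = 4*1 + 2 = 4 + 2 = 6)
v(j) = 432 + 16*j (v(j) = (15 + 1)*(27 + j) = 16*(27 + j) = 432 + 16*j)
v((-3 + 6)*5)/(1 + x) = (432 + 16*((-3 + 6)*5))/(1 + 6) = (432 + 16*(3*5))/7 = (432 + 16*15)*(1/7) = (432 + 240)*(1/7) = 672*(1/7) = 96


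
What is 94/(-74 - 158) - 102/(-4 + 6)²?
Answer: -3005/116 ≈ -25.905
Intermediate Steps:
94/(-74 - 158) - 102/(-4 + 6)² = 94/(-232) - 102/(2²) = -1/232*94 - 102/4 = -47/116 - 102*¼ = -47/116 - 51/2 = -3005/116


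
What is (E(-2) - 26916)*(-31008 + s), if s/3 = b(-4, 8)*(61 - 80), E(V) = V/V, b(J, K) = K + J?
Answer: 840716940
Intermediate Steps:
b(J, K) = J + K
E(V) = 1
s = -228 (s = 3*((-4 + 8)*(61 - 80)) = 3*(4*(-19)) = 3*(-76) = -228)
(E(-2) - 26916)*(-31008 + s) = (1 - 26916)*(-31008 - 228) = -26915*(-31236) = 840716940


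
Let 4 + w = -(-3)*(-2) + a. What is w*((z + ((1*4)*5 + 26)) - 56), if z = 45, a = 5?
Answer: -175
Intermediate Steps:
w = -5 (w = -4 + (-(-3)*(-2) + 5) = -4 + (-3*2 + 5) = -4 + (-6 + 5) = -4 - 1 = -5)
w*((z + ((1*4)*5 + 26)) - 56) = -5*((45 + ((1*4)*5 + 26)) - 56) = -5*((45 + (4*5 + 26)) - 56) = -5*((45 + (20 + 26)) - 56) = -5*((45 + 46) - 56) = -5*(91 - 56) = -5*35 = -175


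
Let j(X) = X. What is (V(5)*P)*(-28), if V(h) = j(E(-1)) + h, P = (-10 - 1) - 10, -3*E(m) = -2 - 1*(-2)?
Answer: 2940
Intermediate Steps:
E(m) = 0 (E(m) = -(-2 - 1*(-2))/3 = -(-2 + 2)/3 = -⅓*0 = 0)
P = -21 (P = -11 - 10 = -21)
V(h) = h (V(h) = 0 + h = h)
(V(5)*P)*(-28) = (5*(-21))*(-28) = -105*(-28) = 2940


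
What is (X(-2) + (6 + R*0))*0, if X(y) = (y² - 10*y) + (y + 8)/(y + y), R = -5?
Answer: 0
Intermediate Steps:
X(y) = y² - 10*y + (8 + y)/(2*y) (X(y) = (y² - 10*y) + (8 + y)/((2*y)) = (y² - 10*y) + (8 + y)*(1/(2*y)) = (y² - 10*y) + (8 + y)/(2*y) = y² - 10*y + (8 + y)/(2*y))
(X(-2) + (6 + R*0))*0 = ((½ + (-2)² - 10*(-2) + 4/(-2)) + (6 - 5*0))*0 = ((½ + 4 + 20 + 4*(-½)) + (6 + 0))*0 = ((½ + 4 + 20 - 2) + 6)*0 = (45/2 + 6)*0 = (57/2)*0 = 0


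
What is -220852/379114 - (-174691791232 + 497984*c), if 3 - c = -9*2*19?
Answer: 33081485128638438/189557 ≈ 1.7452e+11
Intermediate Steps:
c = 345 (c = 3 - (-9*2)*19 = 3 - (-18)*19 = 3 - 1*(-342) = 3 + 342 = 345)
-220852/379114 - (-174691791232 + 497984*c) = -220852/379114 - 497984/(1/(-350798 + 345)) = -220852*1/379114 - 497984/(1/(-350453)) = -110426/189557 - 497984/(-1/350453) = -110426/189557 - 497984*(-350453) = -110426/189557 + 174519986752 = 33081485128638438/189557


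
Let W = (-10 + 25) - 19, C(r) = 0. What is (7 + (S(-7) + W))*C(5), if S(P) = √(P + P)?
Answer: 0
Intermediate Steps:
S(P) = √2*√P (S(P) = √(2*P) = √2*√P)
W = -4 (W = 15 - 19 = -4)
(7 + (S(-7) + W))*C(5) = (7 + (√2*√(-7) - 4))*0 = (7 + (√2*(I*√7) - 4))*0 = (7 + (I*√14 - 4))*0 = (7 + (-4 + I*√14))*0 = (3 + I*√14)*0 = 0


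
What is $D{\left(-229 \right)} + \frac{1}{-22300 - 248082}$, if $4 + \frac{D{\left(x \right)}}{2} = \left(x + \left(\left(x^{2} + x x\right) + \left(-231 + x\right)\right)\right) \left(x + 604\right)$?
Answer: $\frac{21128931631443}{270382} \approx 7.8145 \cdot 10^{7}$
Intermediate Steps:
$D{\left(x \right)} = -8 + 2 \left(604 + x\right) \left(-231 + 2 x + 2 x^{2}\right)$ ($D{\left(x \right)} = -8 + 2 \left(x + \left(\left(x^{2} + x x\right) + \left(-231 + x\right)\right)\right) \left(x + 604\right) = -8 + 2 \left(x + \left(\left(x^{2} + x^{2}\right) + \left(-231 + x\right)\right)\right) \left(604 + x\right) = -8 + 2 \left(x + \left(2 x^{2} + \left(-231 + x\right)\right)\right) \left(604 + x\right) = -8 + 2 \left(x + \left(-231 + x + 2 x^{2}\right)\right) \left(604 + x\right) = -8 + 2 \left(-231 + 2 x + 2 x^{2}\right) \left(604 + x\right) = -8 + 2 \left(604 + x\right) \left(-231 + 2 x + 2 x^{2}\right)$)
$D{\left(-229 \right)} + \frac{1}{-22300 - 248082} = \left(-279056 + 4 \left(-229\right)^{3} + 1954 \left(-229\right) + 2420 \left(-229\right)^{2}\right) + \frac{1}{-22300 - 248082} = \left(-279056 + 4 \left(-12008989\right) - 447466 + 2420 \cdot 52441\right) + \frac{1}{-270382} = \left(-279056 - 48035956 - 447466 + 126907220\right) - \frac{1}{270382} = 78144742 - \frac{1}{270382} = \frac{21128931631443}{270382}$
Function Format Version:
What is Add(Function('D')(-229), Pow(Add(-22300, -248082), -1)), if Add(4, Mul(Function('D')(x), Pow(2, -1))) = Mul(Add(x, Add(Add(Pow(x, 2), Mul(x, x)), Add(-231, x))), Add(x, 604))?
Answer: Rational(21128931631443, 270382) ≈ 7.8145e+7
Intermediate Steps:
Function('D')(x) = Add(-8, Mul(2, Add(604, x), Add(-231, Mul(2, x), Mul(2, Pow(x, 2))))) (Function('D')(x) = Add(-8, Mul(2, Mul(Add(x, Add(Add(Pow(x, 2), Mul(x, x)), Add(-231, x))), Add(x, 604)))) = Add(-8, Mul(2, Mul(Add(x, Add(Add(Pow(x, 2), Pow(x, 2)), Add(-231, x))), Add(604, x)))) = Add(-8, Mul(2, Mul(Add(x, Add(Mul(2, Pow(x, 2)), Add(-231, x))), Add(604, x)))) = Add(-8, Mul(2, Mul(Add(x, Add(-231, x, Mul(2, Pow(x, 2)))), Add(604, x)))) = Add(-8, Mul(2, Mul(Add(-231, Mul(2, x), Mul(2, Pow(x, 2))), Add(604, x)))) = Add(-8, Mul(2, Mul(Add(604, x), Add(-231, Mul(2, x), Mul(2, Pow(x, 2)))))) = Add(-8, Mul(2, Add(604, x), Add(-231, Mul(2, x), Mul(2, Pow(x, 2))))))
Add(Function('D')(-229), Pow(Add(-22300, -248082), -1)) = Add(Add(-279056, Mul(4, Pow(-229, 3)), Mul(1954, -229), Mul(2420, Pow(-229, 2))), Pow(Add(-22300, -248082), -1)) = Add(Add(-279056, Mul(4, -12008989), -447466, Mul(2420, 52441)), Pow(-270382, -1)) = Add(Add(-279056, -48035956, -447466, 126907220), Rational(-1, 270382)) = Add(78144742, Rational(-1, 270382)) = Rational(21128931631443, 270382)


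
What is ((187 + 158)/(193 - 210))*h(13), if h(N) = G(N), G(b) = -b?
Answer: 4485/17 ≈ 263.82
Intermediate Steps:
h(N) = -N
((187 + 158)/(193 - 210))*h(13) = ((187 + 158)/(193 - 210))*(-1*13) = (345/(-17))*(-13) = (345*(-1/17))*(-13) = -345/17*(-13) = 4485/17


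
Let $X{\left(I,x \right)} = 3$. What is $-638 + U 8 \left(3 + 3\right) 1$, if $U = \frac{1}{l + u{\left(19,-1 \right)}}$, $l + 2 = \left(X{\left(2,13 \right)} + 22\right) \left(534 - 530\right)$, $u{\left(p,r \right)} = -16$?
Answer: $- \frac{26134}{41} \approx -637.42$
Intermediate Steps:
$l = 98$ ($l = -2 + \left(3 + 22\right) \left(534 - 530\right) = -2 + 25 \cdot 4 = -2 + 100 = 98$)
$U = \frac{1}{82}$ ($U = \frac{1}{98 - 16} = \frac{1}{82} \approx 0.012195$)
$-638 + U 8 \left(3 + 3\right) 1 = -638 + \frac{8 \left(3 + 3\right) 1}{82} = -638 + \frac{8 \cdot 6 \cdot 1}{82} = -638 + \frac{8 \cdot 6}{82} = -638 + \frac{1}{82} \cdot 48 = -638 + \frac{24}{41} = - \frac{26134}{41}$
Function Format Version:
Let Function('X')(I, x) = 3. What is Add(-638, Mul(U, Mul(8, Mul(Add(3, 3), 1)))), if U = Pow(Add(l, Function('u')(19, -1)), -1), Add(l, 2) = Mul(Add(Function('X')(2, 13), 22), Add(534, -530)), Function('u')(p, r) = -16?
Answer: Rational(-26134, 41) ≈ -637.42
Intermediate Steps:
l = 98 (l = Add(-2, Mul(Add(3, 22), Add(534, -530))) = Add(-2, Mul(25, 4)) = Add(-2, 100) = 98)
U = Rational(1, 82) (U = Pow(Add(98, -16), -1) = Pow(82, -1) = Rational(1, 82) ≈ 0.012195)
Add(-638, Mul(U, Mul(8, Mul(Add(3, 3), 1)))) = Add(-638, Mul(Rational(1, 82), Mul(8, Mul(Add(3, 3), 1)))) = Add(-638, Mul(Rational(1, 82), Mul(8, Mul(6, 1)))) = Add(-638, Mul(Rational(1, 82), Mul(8, 6))) = Add(-638, Mul(Rational(1, 82), 48)) = Add(-638, Rational(24, 41)) = Rational(-26134, 41)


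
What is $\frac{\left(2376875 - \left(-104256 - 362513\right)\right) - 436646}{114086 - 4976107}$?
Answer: $- \frac{2406998}{4862021} \approx -0.49506$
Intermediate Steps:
$\frac{\left(2376875 - \left(-104256 - 362513\right)\right) - 436646}{114086 - 4976107} = \frac{\left(2376875 - \left(-104256 - 362513\right)\right) - 436646}{-4862021} = \left(\left(2376875 - -466769\right) - 436646\right) \left(- \frac{1}{4862021}\right) = \left(\left(2376875 + 466769\right) - 436646\right) \left(- \frac{1}{4862021}\right) = \left(2843644 - 436646\right) \left(- \frac{1}{4862021}\right) = 2406998 \left(- \frac{1}{4862021}\right) = - \frac{2406998}{4862021}$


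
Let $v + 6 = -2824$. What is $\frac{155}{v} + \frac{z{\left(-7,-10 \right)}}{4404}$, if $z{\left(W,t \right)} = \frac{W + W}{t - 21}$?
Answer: $- \frac{528040}{9659073} \approx -0.054668$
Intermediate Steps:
$z{\left(W,t \right)} = \frac{2 W}{-21 + t}$
$v = -2830$ ($v = -6 - 2824 = -2830$)
$\frac{155}{v} + \frac{z{\left(-7,-10 \right)}}{4404} = \frac{155}{-2830} + \frac{2 \left(-7\right) \frac{1}{-21 - 10}}{4404} = 155 \left(- \frac{1}{2830}\right) + 2 \left(-7\right) \frac{1}{-31} \cdot \frac{1}{4404} = - \frac{31}{566} + 2 \left(-7\right) \left(- \frac{1}{31}\right) \frac{1}{4404} = - \frac{31}{566} + \frac{14}{31} \cdot \frac{1}{4404} = - \frac{31}{566} + \frac{7}{68262} = - \frac{528040}{9659073}$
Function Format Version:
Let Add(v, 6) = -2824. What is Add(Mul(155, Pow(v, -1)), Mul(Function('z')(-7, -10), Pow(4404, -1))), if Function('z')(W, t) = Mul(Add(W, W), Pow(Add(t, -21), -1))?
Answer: Rational(-528040, 9659073) ≈ -0.054668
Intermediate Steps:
Function('z')(W, t) = Mul(2, W, Pow(Add(-21, t), -1)) (Function('z')(W, t) = Mul(Mul(2, W), Pow(Add(-21, t), -1)) = Mul(2, W, Pow(Add(-21, t), -1)))
v = -2830 (v = Add(-6, -2824) = -2830)
Add(Mul(155, Pow(v, -1)), Mul(Function('z')(-7, -10), Pow(4404, -1))) = Add(Mul(155, Pow(-2830, -1)), Mul(Mul(2, -7, Pow(Add(-21, -10), -1)), Pow(4404, -1))) = Add(Mul(155, Rational(-1, 2830)), Mul(Mul(2, -7, Pow(-31, -1)), Rational(1, 4404))) = Add(Rational(-31, 566), Mul(Mul(2, -7, Rational(-1, 31)), Rational(1, 4404))) = Add(Rational(-31, 566), Mul(Rational(14, 31), Rational(1, 4404))) = Add(Rational(-31, 566), Rational(7, 68262)) = Rational(-528040, 9659073)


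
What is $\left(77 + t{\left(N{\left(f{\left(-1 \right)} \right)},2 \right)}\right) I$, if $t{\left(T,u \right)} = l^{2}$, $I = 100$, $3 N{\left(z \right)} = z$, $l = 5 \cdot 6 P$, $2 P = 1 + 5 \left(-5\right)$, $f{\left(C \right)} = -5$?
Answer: $12967700$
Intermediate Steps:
$P = -12$ ($P = \frac{1 + 5 \left(-5\right)}{2} = \frac{1 - 25}{2} = \frac{1}{2} \left(-24\right) = -12$)
$l = -360$ ($l = 5 \cdot 6 \left(-12\right) = 30 \left(-12\right) = -360$)
$N{\left(z \right)} = \frac{z}{3}$
$t{\left(T,u \right)} = 129600$ ($t{\left(T,u \right)} = \left(-360\right)^{2} = 129600$)
$\left(77 + t{\left(N{\left(f{\left(-1 \right)} \right)},2 \right)}\right) I = \left(77 + 129600\right) 100 = 129677 \cdot 100 = 12967700$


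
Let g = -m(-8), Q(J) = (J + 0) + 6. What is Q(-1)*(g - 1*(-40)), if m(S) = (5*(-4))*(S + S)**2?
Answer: 25800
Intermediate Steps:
m(S) = -80*S**2 (m(S) = -20*4*S**2 = -80*S**2)
Q(J) = 6 + J (Q(J) = J + 6 = 6 + J)
g = 5120 (g = -(-80)*(-8)**2 = -(-80)*64 = -1*(-5120) = 5120)
Q(-1)*(g - 1*(-40)) = (6 - 1)*(5120 - 1*(-40)) = 5*(5120 + 40) = 5*5160 = 25800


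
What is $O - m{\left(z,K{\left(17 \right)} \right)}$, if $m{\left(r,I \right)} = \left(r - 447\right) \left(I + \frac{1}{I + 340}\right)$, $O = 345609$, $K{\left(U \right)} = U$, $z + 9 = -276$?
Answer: $\frac{42608551}{119} \approx 3.5806 \cdot 10^{5}$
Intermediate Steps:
$z = -285$ ($z = -9 - 276 = -285$)
$m{\left(r,I \right)} = \left(-447 + r\right) \left(I + \frac{1}{340 + I}\right)$
$O - m{\left(z,K{\left(17 \right)} \right)} = 345609 - \frac{-447 - 285 - 2583660 - 447 \cdot 17^{2} - 285 \cdot 17^{2} + 340 \cdot 17 \left(-285\right)}{340 + 17} = 345609 - \frac{-447 - 285 - 2583660 - 129183 - 82365 - 1647300}{357} = 345609 - \frac{1}{357} \left(-4443240\right) = 345609 - - \frac{1481080}{119} = 345609 + \frac{1481080}{119} = \frac{42608551}{119}$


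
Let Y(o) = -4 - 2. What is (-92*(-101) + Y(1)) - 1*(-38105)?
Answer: 47391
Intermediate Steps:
Y(o) = -6
(-92*(-101) + Y(1)) - 1*(-38105) = (-92*(-101) - 6) - 1*(-38105) = (9292 - 6) + 38105 = 9286 + 38105 = 47391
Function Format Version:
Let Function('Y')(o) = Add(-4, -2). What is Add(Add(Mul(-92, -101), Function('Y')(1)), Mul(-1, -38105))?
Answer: 47391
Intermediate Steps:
Function('Y')(o) = -6
Add(Add(Mul(-92, -101), Function('Y')(1)), Mul(-1, -38105)) = Add(Add(Mul(-92, -101), -6), Mul(-1, -38105)) = Add(Add(9292, -6), 38105) = Add(9286, 38105) = 47391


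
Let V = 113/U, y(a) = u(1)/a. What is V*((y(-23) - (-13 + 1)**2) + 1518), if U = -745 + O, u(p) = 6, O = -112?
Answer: -3570348/19711 ≈ -181.13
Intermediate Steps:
U = -857 (U = -745 - 112 = -857)
y(a) = 6/a
V = -113/857 (V = 113/(-857) = 113*(-1/857) = -113/857 ≈ -0.13186)
V*((y(-23) - (-13 + 1)**2) + 1518) = -113*((6/(-23) - (-13 + 1)**2) + 1518)/857 = -113*((6*(-1/23) - 1*(-12)**2) + 1518)/857 = -113*((-6/23 - 1*144) + 1518)/857 = -113*((-6/23 - 144) + 1518)/857 = -113*(-3318/23 + 1518)/857 = -113/857*31596/23 = -3570348/19711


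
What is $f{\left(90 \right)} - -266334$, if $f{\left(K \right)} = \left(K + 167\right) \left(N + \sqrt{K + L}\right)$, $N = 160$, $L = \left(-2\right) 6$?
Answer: $307454 + 257 \sqrt{78} \approx 3.0972 \cdot 10^{5}$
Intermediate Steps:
$L = -12$
$f{\left(K \right)} = \left(160 + \sqrt{-12 + K}\right) \left(167 + K\right)$ ($f{\left(K \right)} = \left(K + 167\right) \left(160 + \sqrt{K - 12}\right) = \left(167 + K\right) \left(160 + \sqrt{-12 + K}\right) = \left(160 + \sqrt{-12 + K}\right) \left(167 + K\right)$)
$f{\left(90 \right)} - -266334 = \left(26720 + 160 \cdot 90 + 167 \sqrt{-12 + 90} + 90 \sqrt{-12 + 90}\right) - -266334 = \left(26720 + 14400 + 167 \sqrt{78} + 90 \sqrt{78}\right) + 266334 = \left(41120 + 257 \sqrt{78}\right) + 266334 = 307454 + 257 \sqrt{78}$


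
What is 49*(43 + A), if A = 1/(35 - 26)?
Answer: 19012/9 ≈ 2112.4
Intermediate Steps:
A = ⅑ (A = 1/9 = ⅑ ≈ 0.11111)
49*(43 + A) = 49*(43 + ⅑) = 49*(388/9) = 19012/9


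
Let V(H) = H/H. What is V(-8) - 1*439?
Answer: -438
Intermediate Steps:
V(H) = 1
V(-8) - 1*439 = 1 - 1*439 = 1 - 439 = -438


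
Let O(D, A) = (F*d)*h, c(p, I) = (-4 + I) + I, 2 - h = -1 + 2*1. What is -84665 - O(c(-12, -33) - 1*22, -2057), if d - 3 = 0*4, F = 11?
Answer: -84698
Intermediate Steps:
h = 1 (h = 2 - (-1 + 2*1) = 2 - (-1 + 2) = 2 - 1*1 = 2 - 1 = 1)
d = 3 (d = 3 + 0*4 = 3 + 0 = 3)
c(p, I) = -4 + 2*I
O(D, A) = 33 (O(D, A) = (11*3)*1 = 33*1 = 33)
-84665 - O(c(-12, -33) - 1*22, -2057) = -84665 - 1*33 = -84665 - 33 = -84698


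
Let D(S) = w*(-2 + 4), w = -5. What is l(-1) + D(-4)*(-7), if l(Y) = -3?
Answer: 67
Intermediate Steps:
D(S) = -10 (D(S) = -5*(-2 + 4) = -5*2 = -10)
l(-1) + D(-4)*(-7) = -3 - 10*(-7) = -3 + 70 = 67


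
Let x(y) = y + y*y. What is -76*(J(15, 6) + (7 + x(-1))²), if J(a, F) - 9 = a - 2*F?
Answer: -4636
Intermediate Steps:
x(y) = y + y²
J(a, F) = 9 + a - 2*F (J(a, F) = 9 + (a - 2*F) = 9 + a - 2*F)
-76*(J(15, 6) + (7 + x(-1))²) = -76*((9 + 15 - 2*6) + (7 - (1 - 1))²) = -76*((9 + 15 - 12) + (7 - 1*0)²) = -76*(12 + (7 + 0)²) = -76*(12 + 7²) = -76*(12 + 49) = -76*61 = -4636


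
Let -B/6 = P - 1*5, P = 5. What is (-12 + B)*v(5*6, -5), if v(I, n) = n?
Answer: 60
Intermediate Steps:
B = 0 (B = -6*(5 - 1*5) = -6*(5 - 5) = -6*0 = 0)
(-12 + B)*v(5*6, -5) = (-12 + 0)*(-5) = -12*(-5) = 60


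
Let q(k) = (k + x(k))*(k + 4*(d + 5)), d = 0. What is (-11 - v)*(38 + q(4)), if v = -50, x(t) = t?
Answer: 8970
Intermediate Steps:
q(k) = 2*k*(20 + k) (q(k) = (k + k)*(k + 4*(0 + 5)) = (2*k)*(k + 4*5) = (2*k)*(k + 20) = (2*k)*(20 + k) = 2*k*(20 + k))
(-11 - v)*(38 + q(4)) = (-11 - 1*(-50))*(38 + 2*4*(20 + 4)) = (-11 + 50)*(38 + 2*4*24) = 39*(38 + 192) = 39*230 = 8970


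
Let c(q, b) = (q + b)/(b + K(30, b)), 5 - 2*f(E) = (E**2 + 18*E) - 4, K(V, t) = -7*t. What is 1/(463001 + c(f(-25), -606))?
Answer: 3636/1683470947 ≈ 2.1598e-6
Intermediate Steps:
f(E) = 9/2 - 9*E - E**2/2 (f(E) = 5/2 - ((E**2 + 18*E) - 4)/2 = 5/2 - (-4 + E**2 + 18*E)/2 = 5/2 + (2 - 9*E - E**2/2) = 9/2 - 9*E - E**2/2)
c(q, b) = -(b + q)/(6*b) (c(q, b) = (q + b)/(b - 7*b) = (b + q)/((-6*b)) = (b + q)*(-1/(6*b)) = -(b + q)/(6*b))
1/(463001 + c(f(-25), -606)) = 1/(463001 + (1/6)*(-1*(-606) - (9/2 - 9*(-25) - 1/2*(-25)**2))/(-606)) = 1/(463001 + (1/6)*(-1/606)*(606 - (9/2 + 225 - 1/2*625))) = 1/(463001 + (1/6)*(-1/606)*(606 - (9/2 + 225 - 625/2))) = 1/(463001 + (1/6)*(-1/606)*(606 - 1*(-83))) = 1/(463001 + (1/6)*(-1/606)*(606 + 83)) = 1/(463001 + (1/6)*(-1/606)*689) = 1/(463001 - 689/3636) = 1/(1683470947/3636) = 3636/1683470947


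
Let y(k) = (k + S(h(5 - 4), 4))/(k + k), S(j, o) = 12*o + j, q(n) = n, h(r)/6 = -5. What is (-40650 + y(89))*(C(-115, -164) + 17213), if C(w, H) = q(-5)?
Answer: -62255042172/89 ≈ -6.9949e+8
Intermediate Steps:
h(r) = -30 (h(r) = 6*(-5) = -30)
S(j, o) = j + 12*o
y(k) = (18 + k)/(2*k) (y(k) = (k + (-30 + 12*4))/(k + k) = (k + (-30 + 48))/((2*k)) = (k + 18)*(1/(2*k)) = (18 + k)*(1/(2*k)) = (18 + k)/(2*k))
C(w, H) = -5
(-40650 + y(89))*(C(-115, -164) + 17213) = (-40650 + (½)*(18 + 89)/89)*(-5 + 17213) = (-40650 + (½)*(1/89)*107)*17208 = (-40650 + 107/178)*17208 = -7235593/178*17208 = -62255042172/89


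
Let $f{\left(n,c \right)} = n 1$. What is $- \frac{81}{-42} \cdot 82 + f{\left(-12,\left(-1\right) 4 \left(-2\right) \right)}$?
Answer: $\frac{1023}{7} \approx 146.14$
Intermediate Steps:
$f{\left(n,c \right)} = n$
$- \frac{81}{-42} \cdot 82 + f{\left(-12,\left(-1\right) 4 \left(-2\right) \right)} = - \frac{81}{-42} \cdot 82 - 12 = \left(-81\right) \left(- \frac{1}{42}\right) 82 - 12 = \frac{27}{14} \cdot 82 - 12 = \frac{1107}{7} - 12 = \frac{1023}{7}$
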